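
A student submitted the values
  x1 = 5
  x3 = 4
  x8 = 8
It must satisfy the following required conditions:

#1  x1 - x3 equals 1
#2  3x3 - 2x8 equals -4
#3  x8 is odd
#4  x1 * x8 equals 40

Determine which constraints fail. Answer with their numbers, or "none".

Violated: 3.

#1 x1 - x3 = 5 - 4 = 1  ✔
#2 3x3 - 2x8 = 3(4) - 2(8) = -4  ✔
#3 x8 = 8 is even  ✘
#4 x1 * x8 = 5 * 8 = 40  ✔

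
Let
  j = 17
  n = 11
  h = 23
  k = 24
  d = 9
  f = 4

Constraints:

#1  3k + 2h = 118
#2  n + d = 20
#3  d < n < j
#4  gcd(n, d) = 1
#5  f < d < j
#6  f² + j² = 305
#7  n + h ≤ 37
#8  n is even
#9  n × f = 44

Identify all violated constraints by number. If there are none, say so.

#1 3k + 2h = 3(24) + 2(23) = 118 — satisfied.
#2 n + d = 11 + 9 = 20 — satisfied.
#3 values 9 < 11 < 17 — satisfied.
#4 gcd(11, 9) = 1 — satisfied.
#5 values 4 < 9 < 17 — satisfied.
#6 f² + j² = 4² + 17² = 16 + 289 = 305 — satisfied.
#7 n + h = 11 + 23 = 34; 34 ≤ 37 — satisfied.
#8 n = 11 is odd — violated.
#9 n × f = 11 × 4 = 44 — satisfied.

Constraint 8 is violated.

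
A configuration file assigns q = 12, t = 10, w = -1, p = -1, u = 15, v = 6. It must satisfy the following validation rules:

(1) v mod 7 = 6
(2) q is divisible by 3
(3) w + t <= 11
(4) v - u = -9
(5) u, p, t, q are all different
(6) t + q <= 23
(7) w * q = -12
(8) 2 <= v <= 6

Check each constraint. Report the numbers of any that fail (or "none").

(1) 6 mod 7 = 6  yes
(2) 12 / 3 = 4, so 3 divides 12  yes
(3) w + t = -1 + 10 = 9; 9 ≤ 11  yes
(4) v - u = 6 - 15 = -9  yes
(5) values 15, -1, 10, 12 are pairwise distinct  yes
(6) t + q = 10 + 12 = 22; 22 ≤ 23  yes
(7) w * q = -1 * 12 = -12  yes
(8) v = 6 lies in [2, 6]  yes

None — every constraint holds.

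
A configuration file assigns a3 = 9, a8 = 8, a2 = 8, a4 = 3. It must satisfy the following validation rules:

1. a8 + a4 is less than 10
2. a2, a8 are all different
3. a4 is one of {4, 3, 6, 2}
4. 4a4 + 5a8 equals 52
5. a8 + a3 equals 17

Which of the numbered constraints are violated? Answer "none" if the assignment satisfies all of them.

1. a8 + a4 = 8 + 3 = 11; 11 ≥ 10, bound 10 not met — violated.
2. a2 = a8 = 8, not all different — violated.
3. a4 = 3 is in {4, 3, 6, 2} — satisfied.
4. 4a4 + 5a8 = 4(3) + 5(8) = 52 — satisfied.
5. a8 + a3 = 8 + 9 = 17 — satisfied.

Constraints 1, 2 do not hold.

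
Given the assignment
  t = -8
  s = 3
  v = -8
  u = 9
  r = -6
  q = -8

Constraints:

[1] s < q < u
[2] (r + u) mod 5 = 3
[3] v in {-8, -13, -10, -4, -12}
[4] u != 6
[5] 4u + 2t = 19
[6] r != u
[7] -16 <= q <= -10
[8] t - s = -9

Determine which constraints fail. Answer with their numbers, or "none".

[1] values 3, -8, 9; s = 3 is not < q = -8 — fails.
[2] r + u = 3; 3 mod 5 = 3 — holds.
[3] v = -8 is in {-8, -13, -10, -4, -12} — holds.
[4] u = 9, and 9 ≠ 6 — holds.
[5] 4u + 2t = 4(9) + 2(-8) = 20, not 19 — fails.
[6] r = -6, u = 9; distinct — holds.
[7] q = -8 is outside [-16, -10] — fails.
[8] t - s = -8 - 3 = -11, not -9 — fails.

The assignment fails constraints 1, 5, 7, and 8.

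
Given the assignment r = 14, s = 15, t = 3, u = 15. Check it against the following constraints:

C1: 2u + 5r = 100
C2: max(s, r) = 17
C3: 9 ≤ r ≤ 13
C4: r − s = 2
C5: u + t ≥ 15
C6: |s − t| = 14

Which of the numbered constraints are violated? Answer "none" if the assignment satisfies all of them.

Violated: 2, 3, 4, 6.

C1: 2u + 5r = 2(15) + 5(14) = 100  OK
C2: max(15, 14) = 15, not 17  FAIL
C3: r = 14 is outside [9, 13]  FAIL
C4: r − s = 14 − 15 = -1, not 2  FAIL
C5: u + t = 15 + 3 = 18; 18 ≥ 15  OK
C6: |15 − 3| = 12, not 14  FAIL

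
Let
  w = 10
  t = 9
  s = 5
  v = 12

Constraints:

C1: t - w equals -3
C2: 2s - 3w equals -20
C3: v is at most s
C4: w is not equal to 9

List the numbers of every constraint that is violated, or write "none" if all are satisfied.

No — constraints 1 and 3 are not satisfied.

C1: t - w = 9 - 10 = -1, not -3  fails
C2: 2s - 3w = 2(5) - 3(10) = -20  holds
C3: v = 12, s = 5; 12 > 5 (want ≤)  fails
C4: w = 10, and 10 ≠ 9  holds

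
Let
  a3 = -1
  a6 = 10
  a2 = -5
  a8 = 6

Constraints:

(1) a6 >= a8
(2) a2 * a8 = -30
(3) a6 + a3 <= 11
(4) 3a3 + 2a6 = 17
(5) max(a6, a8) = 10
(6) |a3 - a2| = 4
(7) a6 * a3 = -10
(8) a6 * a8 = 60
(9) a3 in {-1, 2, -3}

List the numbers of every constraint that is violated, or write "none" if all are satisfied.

(1) a6 = 10, a8 = 6; 10 ≥ 6 — holds.
(2) a2 * a8 = -5 * 6 = -30 — holds.
(3) a6 + a3 = 10 + (-1) = 9; 9 ≤ 11 — holds.
(4) 3a3 + 2a6 = 3(-1) + 2(10) = 17 — holds.
(5) max(10, 6) = 10 — holds.
(6) |-1 - (-5)| = 4 — holds.
(7) a6 * a3 = 10 * (-1) = -10 — holds.
(8) a6 * a8 = 10 * 6 = 60 — holds.
(9) a3 = -1 is in {-1, 2, -3} — holds.

The assignment satisfies every constraint.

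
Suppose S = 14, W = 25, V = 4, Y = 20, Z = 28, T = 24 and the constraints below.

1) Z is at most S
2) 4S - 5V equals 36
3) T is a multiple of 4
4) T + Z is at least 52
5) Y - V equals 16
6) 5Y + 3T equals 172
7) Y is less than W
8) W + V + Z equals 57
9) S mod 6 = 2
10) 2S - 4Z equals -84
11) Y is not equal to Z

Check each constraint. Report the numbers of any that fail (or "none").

Violated: 1.

1) Z = 28, S = 14; 28 > 14 (want ≤) — violated.
2) 4S - 5V = 4(14) - 5(4) = 36 — OK.
3) 24 / 4 = 6, so 4 divides 24 — OK.
4) T + Z = 24 + 28 = 52; 52 ≥ 52 — OK.
5) Y - V = 20 - 4 = 16 — OK.
6) 5Y + 3T = 5(20) + 3(24) = 172 — OK.
7) Y = 20, W = 25; 20 < 25 — OK.
8) W + V + Z = 25 + 4 + 28 = 57 — OK.
9) 14 mod 6 = 2 — OK.
10) 2S - 4Z = 2(14) - 4(28) = -84 — OK.
11) Y = 20, Z = 28; distinct — OK.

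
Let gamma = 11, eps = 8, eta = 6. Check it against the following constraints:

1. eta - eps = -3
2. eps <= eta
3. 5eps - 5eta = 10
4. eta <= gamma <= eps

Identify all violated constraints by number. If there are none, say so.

The assignment fails constraints 1, 2, 4.

1. eta - eps = 6 - 8 = -2, not -3  ✗
2. eps = 8, eta = 6; 8 > 6 (want ≤)  ✗
3. 5eps - 5eta = 5(8) - 5(6) = 10  ✓
4. values 6, 11, 8; gamma = 11 is not <= eps = 8  ✗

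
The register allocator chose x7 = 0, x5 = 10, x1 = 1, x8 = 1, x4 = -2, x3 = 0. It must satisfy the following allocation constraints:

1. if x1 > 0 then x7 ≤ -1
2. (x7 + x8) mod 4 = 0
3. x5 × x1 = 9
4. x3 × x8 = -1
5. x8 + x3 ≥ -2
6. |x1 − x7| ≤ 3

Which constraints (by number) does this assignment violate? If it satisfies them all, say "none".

1. x1 = 1 > 0, so we need x7 ≤ -1; but x7 = 0 > -1 — fails.
2. x7 + x8 = 1; 1 mod 4 = 1, not 0 — fails.
3. x5 × x1 = 10 × 1 = 10, not 9 — fails.
4. x3 × x8 = 0 × 1 = 0, not -1 — fails.
5. x8 + x3 = 1 + 0 = 1; 1 ≥ -2 — holds.
6. |1 − 0| = 1; 1 ≤ 3 — holds.

Constraints 1, 2, 3, and 4 are violated.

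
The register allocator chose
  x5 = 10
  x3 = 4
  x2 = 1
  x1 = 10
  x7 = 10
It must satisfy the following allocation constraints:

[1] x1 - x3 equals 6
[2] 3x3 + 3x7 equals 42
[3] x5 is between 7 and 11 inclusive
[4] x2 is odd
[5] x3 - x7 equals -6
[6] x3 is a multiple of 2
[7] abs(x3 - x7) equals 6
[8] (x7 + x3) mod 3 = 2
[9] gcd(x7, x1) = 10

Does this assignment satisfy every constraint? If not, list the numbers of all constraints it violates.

[1] x1 - x3 = 10 - 4 = 6 — holds.
[2] 3x3 + 3x7 = 3(4) + 3(10) = 42 — holds.
[3] x5 = 10 lies in [7, 11] — holds.
[4] x2 = 1 is odd — holds.
[5] x3 - x7 = 4 - 10 = -6 — holds.
[6] 4 / 2 = 2, so 2 divides 4 — holds.
[7] abs(4 - 10) = 6 — holds.
[8] x7 + x3 = 14; 14 mod 3 = 2 — holds.
[9] gcd(10, 10) = 10 — holds.

None — every constraint holds.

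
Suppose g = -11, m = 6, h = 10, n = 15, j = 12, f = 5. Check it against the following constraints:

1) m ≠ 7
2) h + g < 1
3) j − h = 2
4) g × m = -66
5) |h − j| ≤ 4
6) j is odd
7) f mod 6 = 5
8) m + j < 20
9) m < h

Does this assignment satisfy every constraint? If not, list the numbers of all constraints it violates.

No — constraint 6 is not satisfied.

1) m = 6, and 6 ≠ 7 — holds.
2) h + g = 10 + (-11) = -1; -1 < 1 — holds.
3) j − h = 12 − 10 = 2 — holds.
4) g × m = -11 × 6 = -66 — holds.
5) |10 − 12| = 2; 2 ≤ 4 — holds.
6) j = 12 is even — does not hold.
7) 5 mod 6 = 5 — holds.
8) m + j = 6 + 12 = 18; 18 < 20 — holds.
9) m = 6, h = 10; 6 < 10 — holds.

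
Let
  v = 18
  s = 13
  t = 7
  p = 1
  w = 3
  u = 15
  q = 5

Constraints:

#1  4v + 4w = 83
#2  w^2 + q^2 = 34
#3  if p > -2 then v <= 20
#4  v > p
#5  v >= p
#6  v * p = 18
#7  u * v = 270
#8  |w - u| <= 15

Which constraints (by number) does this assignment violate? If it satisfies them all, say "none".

The assignment fails constraint 1.

#1 4v + 4w = 4(18) + 4(3) = 84, not 83  fails
#2 w^2 + q^2 = 3^2 + 5^2 = 9 + 25 = 34  holds
#3 p = 1 > -2, so we need v ≤ 20; v = 18 ≤ 20  holds
#4 v = 18, p = 1; 18 > 1  holds
#5 v = 18, p = 1; 18 ≥ 1  holds
#6 v * p = 18 * 1 = 18  holds
#7 u * v = 15 * 18 = 270  holds
#8 |3 - 15| = 12; 12 ≤ 15  holds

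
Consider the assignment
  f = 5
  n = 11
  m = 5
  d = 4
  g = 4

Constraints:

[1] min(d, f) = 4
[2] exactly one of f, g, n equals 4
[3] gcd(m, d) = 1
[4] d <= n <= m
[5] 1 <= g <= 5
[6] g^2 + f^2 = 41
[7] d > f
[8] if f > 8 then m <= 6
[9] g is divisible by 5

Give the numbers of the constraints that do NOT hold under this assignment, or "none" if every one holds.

No — constraints 4, 7, 9 are not satisfied.

[1] min(4, 5) = 4  yes
[2] f=5, g=4, n=11; 1 of them equals 4  yes
[3] gcd(5, 4) = 1  yes
[4] values 4, 11, 5; n = 11 is not <= m = 5  no
[5] g = 4 lies in [1, 5]  yes
[6] g^2 + f^2 = 4^2 + 5^2 = 16 + 25 = 41  yes
[7] d = 4, f = 5; 4 ≤ 5 (want >)  no
[8] f = 5, not > 8; antecedent false, conditional vacuously true  yes
[9] 4 = 5*0 + 4, so 5 does not divide 4  no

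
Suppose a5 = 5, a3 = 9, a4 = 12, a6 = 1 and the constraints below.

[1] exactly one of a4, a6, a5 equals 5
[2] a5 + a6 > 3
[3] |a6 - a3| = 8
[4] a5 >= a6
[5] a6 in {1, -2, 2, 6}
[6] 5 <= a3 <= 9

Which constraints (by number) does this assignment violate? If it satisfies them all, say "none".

[1] a4=12, a6=1, a5=5; 1 of them equals 5 — holds.
[2] a5 + a6 = 5 + 1 = 6; 6 > 3 — holds.
[3] |1 - 9| = 8 — holds.
[4] a5 = 5, a6 = 1; 5 ≥ 1 — holds.
[5] a6 = 1 is in {1, -2, 2, 6} — holds.
[6] a3 = 9 lies in [5, 9] — holds.

Yes — all constraints hold.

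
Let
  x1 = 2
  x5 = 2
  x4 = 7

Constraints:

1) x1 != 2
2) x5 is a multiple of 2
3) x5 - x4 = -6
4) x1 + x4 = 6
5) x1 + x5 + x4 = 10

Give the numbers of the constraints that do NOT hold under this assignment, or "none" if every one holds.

No — constraints 1, 3, 4, and 5 are not satisfied.

1) x1 = 2, but 2 is required to differ — does not hold.
2) 2 / 2 = 1, so 2 divides 2 — holds.
3) x5 - x4 = 2 - 7 = -5, not -6 — does not hold.
4) x1 + x4 = 2 + 7 = 9, not 6 — does not hold.
5) x1 + x5 + x4 = 2 + 2 + 7 = 11, not 10 — does not hold.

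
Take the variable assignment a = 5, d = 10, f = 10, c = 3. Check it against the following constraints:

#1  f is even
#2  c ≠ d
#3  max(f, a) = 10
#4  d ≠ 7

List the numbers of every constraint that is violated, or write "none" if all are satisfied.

No violations.

#1 f = 10 is even — satisfied.
#2 c = 3, d = 10; distinct — satisfied.
#3 max(10, 5) = 10 — satisfied.
#4 d = 10, and 10 ≠ 7 — satisfied.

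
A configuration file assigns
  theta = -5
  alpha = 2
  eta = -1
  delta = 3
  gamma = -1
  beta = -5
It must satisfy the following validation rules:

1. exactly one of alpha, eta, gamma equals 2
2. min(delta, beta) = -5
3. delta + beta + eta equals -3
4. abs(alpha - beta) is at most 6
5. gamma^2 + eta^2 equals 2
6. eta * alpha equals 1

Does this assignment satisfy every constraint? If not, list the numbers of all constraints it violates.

No — constraints 4 and 6 are not satisfied.

1. alpha=2, eta=-1, gamma=-1; 1 of them equals 2 — satisfied.
2. min(3, -5) = -5 — satisfied.
3. delta + beta + eta = 3 + (-5) + (-1) = -3 — satisfied.
4. abs(2 - (-5)) = 7; 7 > 6, exceeds bound 6 — violated.
5. gamma^2 + eta^2 = (-1)^2 + (-1)^2 = 1 + 1 = 2 — satisfied.
6. eta * alpha = -1 * 2 = -2, not 1 — violated.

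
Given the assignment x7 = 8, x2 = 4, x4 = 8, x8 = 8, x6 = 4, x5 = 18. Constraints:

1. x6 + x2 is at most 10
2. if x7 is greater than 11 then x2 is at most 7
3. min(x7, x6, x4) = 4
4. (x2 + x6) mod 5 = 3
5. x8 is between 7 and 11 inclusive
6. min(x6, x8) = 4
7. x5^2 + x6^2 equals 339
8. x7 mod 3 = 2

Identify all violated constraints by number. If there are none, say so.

Constraint 7 does not hold.

1. x6 + x2 = 4 + 4 = 8; 8 ≤ 10 — OK.
2. x7 = 8, not > 11; antecedent false, conditional vacuously true — OK.
3. min(8, 4, 8) = 4 — OK.
4. x2 + x6 = 8; 8 mod 5 = 3 — OK.
5. x8 = 8 lies in [7, 11] — OK.
6. min(4, 8) = 4 — OK.
7. x5^2 + x6^2 = 18^2 + 4^2 = 324 + 16 = 340, not 339 — violated.
8. 8 mod 3 = 2 — OK.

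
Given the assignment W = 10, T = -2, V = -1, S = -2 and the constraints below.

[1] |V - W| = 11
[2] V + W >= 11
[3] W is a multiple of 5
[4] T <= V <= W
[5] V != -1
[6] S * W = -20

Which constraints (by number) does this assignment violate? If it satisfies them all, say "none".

Constraints 2 and 5 do not hold.

[1] |-1 - 10| = 11  true
[2] V + W = -1 + 10 = 9; 9 < 11, bound 11 not met  false
[3] 10 / 5 = 2, so 5 divides 10  true
[4] values -2 <= -1 <= 10  true
[5] V = -1, but -1 is required to differ  false
[6] S * W = -2 * 10 = -20  true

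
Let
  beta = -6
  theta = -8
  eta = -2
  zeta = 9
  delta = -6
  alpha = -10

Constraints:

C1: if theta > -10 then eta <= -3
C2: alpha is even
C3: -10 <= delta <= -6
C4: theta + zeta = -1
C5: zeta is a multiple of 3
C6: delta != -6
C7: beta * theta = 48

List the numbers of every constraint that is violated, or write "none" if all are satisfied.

C1: theta = -8 > -10, so we need eta ≤ -3; but eta = -2 > -3  ✗
C2: alpha = -10 is even  ✓
C3: delta = -6 lies in [-10, -6]  ✓
C4: theta + zeta = -8 + 9 = 1, not -1  ✗
C5: 9 / 3 = 3, so 3 divides 9  ✓
C6: delta = -6, but -6 is required to differ  ✗
C7: beta * theta = -6 * (-8) = 48  ✓

The assignment fails constraints 1, 4, and 6.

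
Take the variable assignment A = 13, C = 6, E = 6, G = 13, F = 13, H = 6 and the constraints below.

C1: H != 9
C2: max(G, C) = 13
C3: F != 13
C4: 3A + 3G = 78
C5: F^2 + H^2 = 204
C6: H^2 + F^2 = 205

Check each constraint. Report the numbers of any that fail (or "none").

Constraints 3 and 5 are violated.

C1: H = 6, and 6 ≠ 9 — holds.
C2: max(13, 6) = 13 — holds.
C3: F = 13, but 13 is required to differ — does not hold.
C4: 3A + 3G = 3(13) + 3(13) = 78 — holds.
C5: F^2 + H^2 = 13^2 + 6^2 = 169 + 36 = 205, not 204 — does not hold.
C6: H^2 + F^2 = 6^2 + 13^2 = 36 + 169 = 205 — holds.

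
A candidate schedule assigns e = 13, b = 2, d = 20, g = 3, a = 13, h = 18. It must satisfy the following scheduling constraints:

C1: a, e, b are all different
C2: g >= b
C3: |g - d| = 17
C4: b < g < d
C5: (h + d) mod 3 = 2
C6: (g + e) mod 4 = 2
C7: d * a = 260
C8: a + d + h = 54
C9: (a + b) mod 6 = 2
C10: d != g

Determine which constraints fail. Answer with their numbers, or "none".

Constraints 1, 6, 8, 9 do not hold.

C1: a = e = 13, not all different  ✗
C2: g = 3, b = 2; 3 ≥ 2  ✓
C3: |3 - 20| = 17  ✓
C4: values 2 < 3 < 20  ✓
C5: h + d = 38; 38 mod 3 = 2  ✓
C6: g + e = 16; 16 mod 4 = 0, not 2  ✗
C7: d * a = 20 * 13 = 260  ✓
C8: a + d + h = 13 + 20 + 18 = 51, not 54  ✗
C9: a + b = 15; 15 mod 6 = 3, not 2  ✗
C10: d = 20, g = 3; distinct  ✓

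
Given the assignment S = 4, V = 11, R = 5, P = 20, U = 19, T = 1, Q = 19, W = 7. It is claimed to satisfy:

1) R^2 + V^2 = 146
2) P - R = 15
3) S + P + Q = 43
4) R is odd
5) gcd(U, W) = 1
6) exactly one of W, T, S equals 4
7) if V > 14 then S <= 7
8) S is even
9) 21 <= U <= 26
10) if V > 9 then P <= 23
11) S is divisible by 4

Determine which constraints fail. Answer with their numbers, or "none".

Violated: 9.

1) R^2 + V^2 = 5^2 + 11^2 = 25 + 121 = 146 — OK.
2) P - R = 20 - 5 = 15 — OK.
3) S + P + Q = 4 + 20 + 19 = 43 — OK.
4) R = 5 is odd — OK.
5) gcd(19, 7) = 1 — OK.
6) W=7, T=1, S=4; 1 of them equals 4 — OK.
7) V = 11, not > 14; antecedent false, conditional vacuously true — OK.
8) S = 4 is even — OK.
9) U = 19 is outside [21, 26] — violated.
10) V = 11 > 9, so we need P ≤ 23; P = 20 ≤ 23 — OK.
11) 4 / 4 = 1, so 4 divides 4 — OK.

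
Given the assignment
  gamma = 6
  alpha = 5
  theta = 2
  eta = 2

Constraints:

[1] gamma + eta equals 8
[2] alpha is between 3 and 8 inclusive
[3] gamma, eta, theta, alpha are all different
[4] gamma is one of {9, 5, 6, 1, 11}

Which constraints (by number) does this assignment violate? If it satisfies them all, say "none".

[1] gamma + eta = 6 + 2 = 8  holds
[2] alpha = 5 lies in [3, 8]  holds
[3] eta = theta = 2, not all different  fails
[4] gamma = 6 is in {9, 5, 6, 1, 11}  holds

No — constraint 3 is not satisfied.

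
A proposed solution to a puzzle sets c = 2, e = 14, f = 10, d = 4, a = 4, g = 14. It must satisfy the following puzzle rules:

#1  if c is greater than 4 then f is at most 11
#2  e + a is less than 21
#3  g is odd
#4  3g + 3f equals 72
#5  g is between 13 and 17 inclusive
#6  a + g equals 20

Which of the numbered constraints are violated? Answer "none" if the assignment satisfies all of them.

Constraints 3, 6 do not hold.

#1 c = 2, not > 4; antecedent false, conditional vacuously true — satisfied.
#2 e + a = 14 + 4 = 18; 18 < 21 — satisfied.
#3 g = 14 is even — violated.
#4 3g + 3f = 3(14) + 3(10) = 72 — satisfied.
#5 g = 14 lies in [13, 17] — satisfied.
#6 a + g = 4 + 14 = 18, not 20 — violated.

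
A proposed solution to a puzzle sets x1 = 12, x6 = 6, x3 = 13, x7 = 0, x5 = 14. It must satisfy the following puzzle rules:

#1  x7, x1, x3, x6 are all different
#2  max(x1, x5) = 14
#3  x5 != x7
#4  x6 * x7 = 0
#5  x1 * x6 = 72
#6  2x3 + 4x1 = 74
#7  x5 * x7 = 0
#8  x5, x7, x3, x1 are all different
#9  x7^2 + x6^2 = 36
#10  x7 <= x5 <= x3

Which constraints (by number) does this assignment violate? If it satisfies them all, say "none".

#1 values 0, 12, 13, 6 are pairwise distinct  yes
#2 max(12, 14) = 14  yes
#3 x5 = 14, x7 = 0; distinct  yes
#4 x6 * x7 = 6 * 0 = 0  yes
#5 x1 * x6 = 12 * 6 = 72  yes
#6 2x3 + 4x1 = 2(13) + 4(12) = 74  yes
#7 x5 * x7 = 14 * 0 = 0  yes
#8 values 14, 0, 13, 12 are pairwise distinct  yes
#9 x7^2 + x6^2 = 0^2 + 6^2 = 0 + 36 = 36  yes
#10 values 0, 14, 13; x5 = 14 is not <= x3 = 13  no

Violated: 10.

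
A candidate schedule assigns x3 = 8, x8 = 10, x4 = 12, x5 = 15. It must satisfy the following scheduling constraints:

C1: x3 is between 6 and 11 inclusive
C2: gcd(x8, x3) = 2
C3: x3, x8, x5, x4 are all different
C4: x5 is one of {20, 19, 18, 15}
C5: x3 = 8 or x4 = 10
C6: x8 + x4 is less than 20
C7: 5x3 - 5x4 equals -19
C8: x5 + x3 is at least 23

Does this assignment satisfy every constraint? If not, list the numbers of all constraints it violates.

Constraints 6, 7 do not hold.

C1: x3 = 8 lies in [6, 11]  ✔
C2: gcd(10, 8) = 2  ✔
C3: values 8, 10, 15, 12 are pairwise distinct  ✔
C4: x5 = 15 is in {20, 19, 18, 15}  ✔
C5: x3 = 8 = 8 (first disjunct)  ✔
C6: x8 + x4 = 10 + 12 = 22; 22 ≥ 20, bound 20 not met  ✘
C7: 5x3 - 5x4 = 5(8) - 5(12) = -20, not -19  ✘
C8: x5 + x3 = 15 + 8 = 23; 23 ≥ 23  ✔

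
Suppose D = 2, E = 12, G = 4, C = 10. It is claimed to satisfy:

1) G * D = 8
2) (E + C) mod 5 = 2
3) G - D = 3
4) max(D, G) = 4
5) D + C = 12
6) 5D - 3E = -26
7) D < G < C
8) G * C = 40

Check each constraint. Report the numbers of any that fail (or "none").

1) G * D = 4 * 2 = 8 — OK.
2) E + C = 22; 22 mod 5 = 2 — OK.
3) G - D = 4 - 2 = 2, not 3 — violated.
4) max(2, 4) = 4 — OK.
5) D + C = 2 + 10 = 12 — OK.
6) 5D - 3E = 5(2) - 3(12) = -26 — OK.
7) values 2 < 4 < 10 — OK.
8) G * C = 4 * 10 = 40 — OK.

No — constraint 3 is not satisfied.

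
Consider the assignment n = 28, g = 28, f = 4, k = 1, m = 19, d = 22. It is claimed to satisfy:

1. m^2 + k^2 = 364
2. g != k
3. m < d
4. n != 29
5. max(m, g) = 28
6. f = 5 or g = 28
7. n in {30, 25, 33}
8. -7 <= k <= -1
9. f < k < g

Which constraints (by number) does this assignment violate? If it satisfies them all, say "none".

1. m^2 + k^2 = 19^2 + 1^2 = 361 + 1 = 362, not 364 — violated.
2. g = 28, k = 1; distinct — satisfied.
3. m = 19, d = 22; 19 < 22 — satisfied.
4. n = 28, and 28 ≠ 29 — satisfied.
5. max(19, 28) = 28 — satisfied.
6. f = 4 ≠ 5, but g = 28 = 28 (second disjunct) — satisfied.
7. n = 28 is not in {30, 25, 33} — violated.
8. k = 1 is outside [-7, -1] — violated.
9. values 4, 1, 28; f = 4 is not < k = 1 — violated.

Constraints 1, 7, 8, and 9 are violated.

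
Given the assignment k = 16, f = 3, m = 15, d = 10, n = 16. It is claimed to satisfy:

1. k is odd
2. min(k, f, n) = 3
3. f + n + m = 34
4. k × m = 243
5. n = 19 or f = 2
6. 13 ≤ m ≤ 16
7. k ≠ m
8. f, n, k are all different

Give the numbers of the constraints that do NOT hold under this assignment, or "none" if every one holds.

1. k = 16 is even  false
2. min(16, 3, 16) = 3  true
3. f + n + m = 3 + 16 + 15 = 34  true
4. k × m = 16 × 15 = 240, not 243  false
5. n = 16 ≠ 19 and f = 3 ≠ 2; both disjuncts false  false
6. m = 15 lies in [13, 16]  true
7. k = 16, m = 15; distinct  true
8. n = k = 16, not all different  false

Constraints 1, 4, 5, 8 are violated.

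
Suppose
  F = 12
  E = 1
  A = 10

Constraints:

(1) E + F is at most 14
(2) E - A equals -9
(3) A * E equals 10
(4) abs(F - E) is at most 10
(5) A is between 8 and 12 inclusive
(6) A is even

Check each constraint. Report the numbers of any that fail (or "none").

(1) E + F = 1 + 12 = 13; 13 ≤ 14 — holds.
(2) E - A = 1 - 10 = -9 — holds.
(3) A * E = 10 * 1 = 10 — holds.
(4) abs(12 - 1) = 11; 11 > 10, exceeds bound 10 — fails.
(5) A = 10 lies in [8, 12] — holds.
(6) A = 10 is even — holds.

The assignment fails constraint 4.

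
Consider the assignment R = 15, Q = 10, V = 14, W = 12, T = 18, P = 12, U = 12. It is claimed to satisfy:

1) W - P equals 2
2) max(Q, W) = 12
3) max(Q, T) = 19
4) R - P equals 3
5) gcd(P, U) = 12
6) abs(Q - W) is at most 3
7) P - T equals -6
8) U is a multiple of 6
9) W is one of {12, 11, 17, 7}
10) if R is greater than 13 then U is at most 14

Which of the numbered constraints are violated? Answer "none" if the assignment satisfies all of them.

1) W - P = 12 - 12 = 0, not 2 — fails.
2) max(10, 12) = 12 — holds.
3) max(10, 18) = 18, not 19 — fails.
4) R - P = 15 - 12 = 3 — holds.
5) gcd(12, 12) = 12 — holds.
6) abs(10 - 12) = 2; 2 ≤ 3 — holds.
7) P - T = 12 - 18 = -6 — holds.
8) 12 / 6 = 2, so 6 divides 12 — holds.
9) W = 12 is in {12, 11, 17, 7} — holds.
10) R = 15 > 13, so we need U ≤ 14; U = 12 ≤ 14 — holds.

The assignment fails constraints 1 and 3.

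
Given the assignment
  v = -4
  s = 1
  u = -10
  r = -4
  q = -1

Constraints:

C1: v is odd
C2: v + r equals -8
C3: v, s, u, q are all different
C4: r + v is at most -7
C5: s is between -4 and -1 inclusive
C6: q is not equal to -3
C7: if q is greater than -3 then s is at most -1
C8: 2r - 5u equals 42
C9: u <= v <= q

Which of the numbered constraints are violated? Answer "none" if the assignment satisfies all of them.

C1: v = -4 is even  no
C2: v + r = -4 + (-4) = -8  yes
C3: values -4, 1, -10, -1 are pairwise distinct  yes
C4: r + v = -4 + (-4) = -8; -8 ≤ -7  yes
C5: s = 1 is outside [-4, -1]  no
C6: q = -1, and -1 ≠ -3  yes
C7: q = -1 > -3, so we need s ≤ -1; but s = 1 > -1  no
C8: 2r - 5u = 2(-4) - 5(-10) = 42  yes
C9: values -10 <= -4 <= -1  yes

Constraints 1, 5, and 7 do not hold.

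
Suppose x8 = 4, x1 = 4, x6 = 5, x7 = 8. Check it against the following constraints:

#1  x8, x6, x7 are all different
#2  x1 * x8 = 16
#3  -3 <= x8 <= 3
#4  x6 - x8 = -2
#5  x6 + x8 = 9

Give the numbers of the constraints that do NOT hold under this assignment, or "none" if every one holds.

Constraints 3 and 4 do not hold.

#1 values 4, 5, 8 are pairwise distinct  yes
#2 x1 * x8 = 4 * 4 = 16  yes
#3 x8 = 4 is outside [-3, 3]  no
#4 x6 - x8 = 5 - 4 = 1, not -2  no
#5 x6 + x8 = 5 + 4 = 9  yes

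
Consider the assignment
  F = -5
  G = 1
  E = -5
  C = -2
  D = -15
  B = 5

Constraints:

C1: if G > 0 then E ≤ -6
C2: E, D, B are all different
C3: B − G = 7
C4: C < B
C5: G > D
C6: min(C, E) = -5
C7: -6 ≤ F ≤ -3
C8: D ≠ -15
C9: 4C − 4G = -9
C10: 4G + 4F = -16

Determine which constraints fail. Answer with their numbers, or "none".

C1: G = 1 > 0, so we need E ≤ -6; but E = -5 > -6  ✗
C2: values -5, -15, 5 are pairwise distinct  ✓
C3: B − G = 5 − 1 = 4, not 7  ✗
C4: C = -2, B = 5; -2 < 5  ✓
C5: G = 1, D = -15; 1 > -15  ✓
C6: min(-2, -5) = -5  ✓
C7: F = -5 lies in [-6, -3]  ✓
C8: D = -15, but -15 is required to differ  ✗
C9: 4C − 4G = 4(-2) − 4(1) = -12, not -9  ✗
C10: 4G + 4F = 4(1) + 4(-5) = -16  ✓

Constraints 1, 3, 8, 9 do not hold.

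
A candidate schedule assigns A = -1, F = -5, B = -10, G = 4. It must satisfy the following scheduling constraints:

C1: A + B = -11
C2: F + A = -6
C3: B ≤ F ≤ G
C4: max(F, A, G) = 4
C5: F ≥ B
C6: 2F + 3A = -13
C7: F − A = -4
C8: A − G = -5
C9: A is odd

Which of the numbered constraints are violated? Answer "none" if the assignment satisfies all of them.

C1: A + B = -1 + (-10) = -11 — satisfied.
C2: F + A = -5 + (-1) = -6 — satisfied.
C3: values -10 ≤ -5 ≤ 4 — satisfied.
C4: max(-5, -1, 4) = 4 — satisfied.
C5: F = -5, B = -10; -5 ≥ -10 — satisfied.
C6: 2F + 3A = 2(-5) + 3(-1) = -13 — satisfied.
C7: F − A = -5 − (-1) = -4 — satisfied.
C8: A − G = -1 − 4 = -5 — satisfied.
C9: A = -1 is odd — satisfied.

All constraints are satisfied.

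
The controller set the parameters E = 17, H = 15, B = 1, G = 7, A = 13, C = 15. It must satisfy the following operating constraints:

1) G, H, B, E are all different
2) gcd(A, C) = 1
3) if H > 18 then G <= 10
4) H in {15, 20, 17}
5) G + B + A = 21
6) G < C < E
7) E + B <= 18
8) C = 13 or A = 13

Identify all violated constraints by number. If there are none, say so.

1) values 7, 15, 1, 17 are pairwise distinct — holds.
2) gcd(13, 15) = 1 — holds.
3) H = 15, not > 18; antecedent false, conditional vacuously true — holds.
4) H = 15 is in {15, 20, 17} — holds.
5) G + B + A = 7 + 1 + 13 = 21 — holds.
6) values 7 < 15 < 17 — holds.
7) E + B = 17 + 1 = 18; 18 ≤ 18 — holds.
8) C = 15 ≠ 13, but A = 13 = 13 (second disjunct) — holds.

None — every constraint holds.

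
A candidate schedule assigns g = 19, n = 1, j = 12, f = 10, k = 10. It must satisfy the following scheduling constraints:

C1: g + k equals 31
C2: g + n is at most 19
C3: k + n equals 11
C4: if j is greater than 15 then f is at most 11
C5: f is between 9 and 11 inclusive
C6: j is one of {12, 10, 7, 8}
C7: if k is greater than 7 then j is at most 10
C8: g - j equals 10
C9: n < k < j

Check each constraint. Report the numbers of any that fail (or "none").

C1: g + k = 19 + 10 = 29, not 31  no
C2: g + n = 19 + 1 = 20; 20 > 19, bound 19 not met  no
C3: k + n = 10 + 1 = 11  yes
C4: j = 12, not > 15; antecedent false, conditional vacuously true  yes
C5: f = 10 lies in [9, 11]  yes
C6: j = 12 is in {12, 10, 7, 8}  yes
C7: k = 10 > 7, so we need j ≤ 10; but j = 12 > 10  no
C8: g - j = 19 - 12 = 7, not 10  no
C9: values 1 < 10 < 12  yes

Violated: 1, 2, 7, and 8.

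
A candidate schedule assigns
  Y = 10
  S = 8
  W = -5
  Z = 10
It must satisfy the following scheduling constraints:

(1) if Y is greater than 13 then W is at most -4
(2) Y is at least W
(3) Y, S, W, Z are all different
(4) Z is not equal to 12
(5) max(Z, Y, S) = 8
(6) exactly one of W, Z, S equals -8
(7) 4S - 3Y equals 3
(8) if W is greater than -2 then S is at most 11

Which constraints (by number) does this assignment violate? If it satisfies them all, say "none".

Constraints 3, 5, 6, and 7 do not hold.

(1) Y = 10, not > 13; antecedent false, conditional vacuously true — OK.
(2) Y = 10, W = -5; 10 ≥ -5 — OK.
(3) Y = Z = 10, not all different — violated.
(4) Z = 10, and 10 ≠ 12 — OK.
(5) max(10, 10, 8) = 10, not 8 — violated.
(6) W=-5, Z=10, S=8; 0 of them equal -8, not exactly one — violated.
(7) 4S - 3Y = 4(8) - 3(10) = 2, not 3 — violated.
(8) W = -5, not > -2; antecedent false, conditional vacuously true — OK.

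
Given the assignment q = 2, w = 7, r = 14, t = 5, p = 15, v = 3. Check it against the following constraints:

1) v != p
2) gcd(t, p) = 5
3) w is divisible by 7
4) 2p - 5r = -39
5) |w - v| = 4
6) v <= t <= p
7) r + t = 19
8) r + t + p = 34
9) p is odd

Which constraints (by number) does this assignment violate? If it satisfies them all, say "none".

1) v = 3, p = 15; distinct — OK.
2) gcd(5, 15) = 5 — OK.
3) 7 / 7 = 1, so 7 divides 7 — OK.
4) 2p - 5r = 2(15) - 5(14) = -40, not -39 — violated.
5) |7 - 3| = 4 — OK.
6) values 3 <= 5 <= 15 — OK.
7) r + t = 14 + 5 = 19 — OK.
8) r + t + p = 14 + 5 + 15 = 34 — OK.
9) p = 15 is odd — OK.

No — constraint 4 is not satisfied.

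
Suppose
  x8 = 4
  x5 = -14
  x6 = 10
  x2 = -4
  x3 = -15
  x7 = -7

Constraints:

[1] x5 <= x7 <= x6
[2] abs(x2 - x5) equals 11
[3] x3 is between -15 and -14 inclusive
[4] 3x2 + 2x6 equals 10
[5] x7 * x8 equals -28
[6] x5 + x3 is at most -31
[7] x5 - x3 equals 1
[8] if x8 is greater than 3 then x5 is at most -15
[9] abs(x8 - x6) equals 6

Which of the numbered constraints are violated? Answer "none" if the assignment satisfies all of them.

[1] values -14 <= -7 <= 10 — satisfied.
[2] abs(-4 - (-14)) = 10, not 11 — violated.
[3] x3 = -15 lies in [-15, -14] — satisfied.
[4] 3x2 + 2x6 = 3(-4) + 2(10) = 8, not 10 — violated.
[5] x7 * x8 = -7 * 4 = -28 — satisfied.
[6] x5 + x3 = -14 + (-15) = -29; -29 > -31, bound -31 not met — violated.
[7] x5 - x3 = -14 - (-15) = 1 — satisfied.
[8] x8 = 4 > 3, so we need x5 ≤ -15; but x5 = -14 > -15 — violated.
[9] abs(4 - 10) = 6 — satisfied.

Constraints 2, 4, 6, 8 are violated.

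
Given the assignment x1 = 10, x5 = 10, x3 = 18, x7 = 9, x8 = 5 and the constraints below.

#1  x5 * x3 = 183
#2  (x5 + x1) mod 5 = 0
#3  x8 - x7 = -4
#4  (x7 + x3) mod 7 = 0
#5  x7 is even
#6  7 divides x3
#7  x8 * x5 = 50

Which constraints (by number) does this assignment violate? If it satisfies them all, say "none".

Violated: 1, 4, 5, and 6.

#1 x5 * x3 = 10 * 18 = 180, not 183  ✘
#2 x5 + x1 = 20; 20 mod 5 = 0  ✔
#3 x8 - x7 = 5 - 9 = -4  ✔
#4 x7 + x3 = 27; 27 mod 7 = 6, not 0  ✘
#5 x7 = 9 is odd  ✘
#6 18 = 7*2 + 4, so 7 does not divide 18  ✘
#7 x8 * x5 = 5 * 10 = 50  ✔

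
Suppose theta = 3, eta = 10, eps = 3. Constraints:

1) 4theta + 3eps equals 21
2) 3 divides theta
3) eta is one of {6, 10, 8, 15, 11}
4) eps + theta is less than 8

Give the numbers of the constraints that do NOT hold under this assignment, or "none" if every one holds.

No violations.

1) 4theta + 3eps = 4(3) + 3(3) = 21 — holds.
2) 3 / 3 = 1, so 3 divides 3 — holds.
3) eta = 10 is in {6, 10, 8, 15, 11} — holds.
4) eps + theta = 3 + 3 = 6; 6 < 8 — holds.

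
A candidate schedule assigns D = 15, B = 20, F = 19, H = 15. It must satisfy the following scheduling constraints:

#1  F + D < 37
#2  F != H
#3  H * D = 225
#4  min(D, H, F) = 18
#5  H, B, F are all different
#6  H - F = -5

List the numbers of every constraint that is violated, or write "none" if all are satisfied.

#1 F + D = 19 + 15 = 34; 34 < 37  OK
#2 F = 19, H = 15; distinct  OK
#3 H * D = 15 * 15 = 225  OK
#4 min(15, 15, 19) = 15, not 18  FAIL
#5 values 15, 20, 19 are pairwise distinct  OK
#6 H - F = 15 - 19 = -4, not -5  FAIL

Violated: 4 and 6.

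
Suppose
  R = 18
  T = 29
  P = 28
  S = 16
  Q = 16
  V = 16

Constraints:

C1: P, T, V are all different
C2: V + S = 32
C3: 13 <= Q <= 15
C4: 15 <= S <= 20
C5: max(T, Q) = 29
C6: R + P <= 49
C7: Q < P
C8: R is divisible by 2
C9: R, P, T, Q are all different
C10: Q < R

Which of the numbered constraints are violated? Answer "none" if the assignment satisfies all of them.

C1: values 28, 29, 16 are pairwise distinct  ✓
C2: V + S = 16 + 16 = 32  ✓
C3: Q = 16 is outside [13, 15]  ✗
C4: S = 16 lies in [15, 20]  ✓
C5: max(29, 16) = 29  ✓
C6: R + P = 18 + 28 = 46; 46 ≤ 49  ✓
C7: Q = 16, P = 28; 16 < 28  ✓
C8: 18 / 2 = 9, so 2 divides 18  ✓
C9: values 18, 28, 29, 16 are pairwise distinct  ✓
C10: Q = 16, R = 18; 16 < 18  ✓

Violated: 3.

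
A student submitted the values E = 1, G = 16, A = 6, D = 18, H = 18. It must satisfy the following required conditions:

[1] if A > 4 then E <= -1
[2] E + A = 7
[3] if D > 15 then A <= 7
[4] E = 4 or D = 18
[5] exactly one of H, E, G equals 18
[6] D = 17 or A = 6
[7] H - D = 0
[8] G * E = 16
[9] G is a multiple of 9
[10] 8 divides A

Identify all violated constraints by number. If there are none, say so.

Constraints 1, 9, and 10 do not hold.

[1] A = 6 > 4, so we need E ≤ -1; but E = 1 > -1 — does not hold.
[2] E + A = 1 + 6 = 7 — holds.
[3] D = 18 > 15, so we need A ≤ 7; A = 6 ≤ 7 — holds.
[4] E = 1 ≠ 4, but D = 18 = 18 (second disjunct) — holds.
[5] H=18, E=1, G=16; 1 of them equals 18 — holds.
[6] D = 18 ≠ 17, but A = 6 = 6 (second disjunct) — holds.
[7] H - D = 18 - 18 = 0 — holds.
[8] G * E = 16 * 1 = 16 — holds.
[9] 16 = 9*1 + 7, so 9 does not divide 16 — does not hold.
[10] 6 = 8*0 + 6, so 8 does not divide 6 — does not hold.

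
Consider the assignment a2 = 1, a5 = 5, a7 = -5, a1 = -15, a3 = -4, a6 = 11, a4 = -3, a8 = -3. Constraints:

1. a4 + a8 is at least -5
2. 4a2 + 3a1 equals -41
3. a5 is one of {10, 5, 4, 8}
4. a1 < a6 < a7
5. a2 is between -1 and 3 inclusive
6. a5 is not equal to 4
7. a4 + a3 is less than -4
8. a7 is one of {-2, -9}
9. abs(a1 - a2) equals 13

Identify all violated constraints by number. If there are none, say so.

Violated: 1, 4, 8, 9.

1. a4 + a8 = -3 + (-3) = -6; -6 < -5, bound -5 not met — violated.
2. 4a2 + 3a1 = 4(1) + 3(-15) = -41 — satisfied.
3. a5 = 5 is in {10, 5, 4, 8} — satisfied.
4. values -15, 11, -5; a6 = 11 is not < a7 = -5 — violated.
5. a2 = 1 lies in [-1, 3] — satisfied.
6. a5 = 5, and 5 ≠ 4 — satisfied.
7. a4 + a3 = -3 + (-4) = -7; -7 < -4 — satisfied.
8. a7 = -5 is not in {-2, -9} — violated.
9. abs(-15 - 1) = 16, not 13 — violated.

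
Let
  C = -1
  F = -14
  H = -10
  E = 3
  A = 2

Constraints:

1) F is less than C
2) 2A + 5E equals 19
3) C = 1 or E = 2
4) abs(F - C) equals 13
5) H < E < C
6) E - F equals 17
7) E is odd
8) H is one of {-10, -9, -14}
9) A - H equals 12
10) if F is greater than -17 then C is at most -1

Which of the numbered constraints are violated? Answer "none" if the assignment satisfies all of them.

Constraints 3, 5 are violated.

1) F = -14, C = -1; -14 < -1  ✔
2) 2A + 5E = 2(2) + 5(3) = 19  ✔
3) C = -1 ≠ 1 and E = 3 ≠ 2; both disjuncts false  ✘
4) abs(-14 - (-1)) = 13  ✔
5) values -10, 3, -1; E = 3 is not < C = -1  ✘
6) E - F = 3 - (-14) = 17  ✔
7) E = 3 is odd  ✔
8) H = -10 is in {-10, -9, -14}  ✔
9) A - H = 2 - (-10) = 12  ✔
10) F = -14 > -17, so we need C ≤ -1; C = -1 ≤ -1  ✔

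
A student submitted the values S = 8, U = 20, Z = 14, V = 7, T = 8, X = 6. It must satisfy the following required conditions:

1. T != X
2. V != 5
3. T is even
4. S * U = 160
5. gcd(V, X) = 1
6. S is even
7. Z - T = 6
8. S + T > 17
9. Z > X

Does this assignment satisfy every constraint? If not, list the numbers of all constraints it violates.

The assignment fails constraint 8.

1. T = 8, X = 6; distinct  yes
2. V = 7, and 7 ≠ 5  yes
3. T = 8 is even  yes
4. S * U = 8 * 20 = 160  yes
5. gcd(7, 6) = 1  yes
6. S = 8 is even  yes
7. Z - T = 14 - 8 = 6  yes
8. S + T = 8 + 8 = 16; 16 ≤ 17, bound 17 not met  no
9. Z = 14, X = 6; 14 > 6  yes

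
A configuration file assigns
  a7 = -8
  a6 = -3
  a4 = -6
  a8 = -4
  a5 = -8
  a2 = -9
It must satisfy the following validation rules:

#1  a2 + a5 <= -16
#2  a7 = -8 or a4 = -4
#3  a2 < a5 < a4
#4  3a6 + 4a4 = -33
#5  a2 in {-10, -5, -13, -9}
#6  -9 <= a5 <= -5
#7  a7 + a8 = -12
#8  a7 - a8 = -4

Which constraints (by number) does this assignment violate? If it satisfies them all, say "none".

#1 a2 + a5 = -9 + (-8) = -17; -17 ≤ -16 — OK.
#2 a7 = -8 = -8 (first disjunct) — OK.
#3 values -9 < -8 < -6 — OK.
#4 3a6 + 4a4 = 3(-3) + 4(-6) = -33 — OK.
#5 a2 = -9 is in {-10, -5, -13, -9} — OK.
#6 a5 = -8 lies in [-9, -5] — OK.
#7 a7 + a8 = -8 + (-4) = -12 — OK.
#8 a7 - a8 = -8 - (-4) = -4 — OK.

Yes — all constraints hold.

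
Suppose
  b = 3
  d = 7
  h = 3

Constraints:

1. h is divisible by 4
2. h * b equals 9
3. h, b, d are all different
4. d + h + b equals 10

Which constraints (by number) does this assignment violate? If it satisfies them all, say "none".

1. 3 = 4*0 + 3, so 4 does not divide 3 — violated.
2. h * b = 3 * 3 = 9 — satisfied.
3. h = b = 3, not all different — violated.
4. d + h + b = 7 + 3 + 3 = 13, not 10 — violated.

The assignment fails constraints 1, 3, and 4.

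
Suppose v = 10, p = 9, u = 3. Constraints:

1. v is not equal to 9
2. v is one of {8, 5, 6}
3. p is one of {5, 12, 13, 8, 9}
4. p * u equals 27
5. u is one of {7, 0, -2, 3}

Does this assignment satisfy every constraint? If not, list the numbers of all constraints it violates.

1. v = 10, and 10 ≠ 9 — satisfied.
2. v = 10 is not in {8, 5, 6} — violated.
3. p = 9 is in {5, 12, 13, 8, 9} — satisfied.
4. p * u = 9 * 3 = 27 — satisfied.
5. u = 3 is in {7, 0, -2, 3} — satisfied.

The assignment fails constraint 2.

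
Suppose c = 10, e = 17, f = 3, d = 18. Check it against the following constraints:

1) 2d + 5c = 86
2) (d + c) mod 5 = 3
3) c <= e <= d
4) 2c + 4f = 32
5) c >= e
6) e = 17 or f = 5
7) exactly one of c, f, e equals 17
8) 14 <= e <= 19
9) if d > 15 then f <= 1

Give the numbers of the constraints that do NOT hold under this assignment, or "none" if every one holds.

1) 2d + 5c = 2(18) + 5(10) = 86 — holds.
2) d + c = 28; 28 mod 5 = 3 — holds.
3) values 10 <= 17 <= 18 — holds.
4) 2c + 4f = 2(10) + 4(3) = 32 — holds.
5) c = 10, e = 17; 10 < 17 (want ≥) — does not hold.
6) e = 17 = 17 (first disjunct) — holds.
7) c=10, f=3, e=17; 1 of them equals 17 — holds.
8) e = 17 lies in [14, 19] — holds.
9) d = 18 > 15, so we need f ≤ 1; but f = 3 > 1 — does not hold.

Violated: 5 and 9.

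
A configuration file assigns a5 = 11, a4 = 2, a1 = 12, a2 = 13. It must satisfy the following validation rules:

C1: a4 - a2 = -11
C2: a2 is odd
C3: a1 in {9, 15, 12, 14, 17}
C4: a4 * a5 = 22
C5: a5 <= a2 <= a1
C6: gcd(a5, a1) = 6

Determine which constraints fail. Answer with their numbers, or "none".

Constraints 5 and 6 are violated.

C1: a4 - a2 = 2 - 13 = -11 — OK.
C2: a2 = 13 is odd — OK.
C3: a1 = 12 is in {9, 15, 12, 14, 17} — OK.
C4: a4 * a5 = 2 * 11 = 22 — OK.
C5: values 11, 13, 12; a2 = 13 is not <= a1 = 12 — violated.
C6: gcd(11, 12) = 1, not 6 — violated.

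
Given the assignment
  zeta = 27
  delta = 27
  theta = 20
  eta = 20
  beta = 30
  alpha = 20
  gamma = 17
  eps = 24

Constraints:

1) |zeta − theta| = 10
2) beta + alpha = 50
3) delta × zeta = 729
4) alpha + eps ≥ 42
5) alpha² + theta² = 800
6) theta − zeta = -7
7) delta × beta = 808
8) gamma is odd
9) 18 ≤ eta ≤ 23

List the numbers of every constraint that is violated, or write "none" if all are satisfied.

1) |27 − 20| = 7, not 10  false
2) beta + alpha = 30 + 20 = 50  true
3) delta × zeta = 27 × 27 = 729  true
4) alpha + eps = 20 + 24 = 44; 44 ≥ 42  true
5) alpha² + theta² = 20² + 20² = 400 + 400 = 800  true
6) theta − zeta = 20 − 27 = -7  true
7) delta × beta = 27 × 30 = 810, not 808  false
8) gamma = 17 is odd  true
9) eta = 20 lies in [18, 23]  true

Constraints 1 and 7 do not hold.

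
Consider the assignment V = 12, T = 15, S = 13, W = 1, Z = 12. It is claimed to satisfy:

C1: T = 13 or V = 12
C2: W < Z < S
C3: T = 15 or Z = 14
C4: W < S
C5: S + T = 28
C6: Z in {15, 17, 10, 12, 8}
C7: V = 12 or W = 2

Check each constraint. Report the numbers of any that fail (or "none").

C1: T = 15 ≠ 13, but V = 12 = 12 (second disjunct) — holds.
C2: values 1 < 12 < 13 — holds.
C3: T = 15 = 15 (first disjunct) — holds.
C4: W = 1, S = 13; 1 < 13 — holds.
C5: S + T = 13 + 15 = 28 — holds.
C6: Z = 12 is in {15, 17, 10, 12, 8} — holds.
C7: V = 12 = 12 (first disjunct) — holds.

Yes — all constraints hold.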